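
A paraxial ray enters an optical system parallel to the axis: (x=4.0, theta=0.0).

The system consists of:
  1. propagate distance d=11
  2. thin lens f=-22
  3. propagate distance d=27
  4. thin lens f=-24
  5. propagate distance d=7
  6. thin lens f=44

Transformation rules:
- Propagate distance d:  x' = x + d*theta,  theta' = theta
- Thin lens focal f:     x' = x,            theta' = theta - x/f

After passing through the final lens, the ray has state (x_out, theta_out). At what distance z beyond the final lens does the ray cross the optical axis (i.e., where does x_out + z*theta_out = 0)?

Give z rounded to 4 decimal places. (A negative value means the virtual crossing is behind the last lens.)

Answer: -48.6741

Derivation:
Initial: x=4.0000 theta=0.0000
After 1 (propagate distance d=11): x=4.0000 theta=0.0000
After 2 (thin lens f=-22): x=4.0000 theta=2/11 (≈0.1818)
After 3 (propagate distance d=27): x=98/11 (≈8.9091) theta=2/11 (≈0.1818)
After 4 (thin lens f=-24): x=98/11 (≈8.9091) theta=73/132 (≈0.5530)
After 5 (propagate distance d=7): x=1687/132 (≈12.7803) theta=73/132 (≈0.5530)
After 6 (thin lens f=44): x=1687/132 (≈12.7803) theta=1525/5808 (≈0.2626)
z_focus = -x_out/theta_out = -(1687/132)/(1525/5808) = -74228/1525 ≈ -48.6741
Rounded to 4 decimal places: z = -48.6741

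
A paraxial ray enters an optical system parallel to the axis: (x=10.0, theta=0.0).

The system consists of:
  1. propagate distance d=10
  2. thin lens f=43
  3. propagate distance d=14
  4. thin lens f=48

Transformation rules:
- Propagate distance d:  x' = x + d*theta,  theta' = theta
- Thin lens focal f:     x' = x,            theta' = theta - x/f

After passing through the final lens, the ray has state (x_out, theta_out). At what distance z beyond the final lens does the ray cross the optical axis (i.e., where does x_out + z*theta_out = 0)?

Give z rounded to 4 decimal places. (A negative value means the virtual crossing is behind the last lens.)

Answer: 18.0779

Derivation:
Initial: x=10.0000 theta=0.0000
After 1 (propagate distance d=10): x=10.0000 theta=0.0000
After 2 (thin lens f=43): x=10.0000 theta=-10/43 (≈-0.2326)
After 3 (propagate distance d=14): x=290/43 (≈6.7442) theta=-10/43 (≈-0.2326)
After 4 (thin lens f=48): x=290/43 (≈6.7442) theta=-385/1032 (≈-0.3731)
z_focus = -x_out/theta_out = -(290/43)/(-385/1032) = 1392/77 ≈ 18.0779
Rounded to 4 decimal places: z = 18.0779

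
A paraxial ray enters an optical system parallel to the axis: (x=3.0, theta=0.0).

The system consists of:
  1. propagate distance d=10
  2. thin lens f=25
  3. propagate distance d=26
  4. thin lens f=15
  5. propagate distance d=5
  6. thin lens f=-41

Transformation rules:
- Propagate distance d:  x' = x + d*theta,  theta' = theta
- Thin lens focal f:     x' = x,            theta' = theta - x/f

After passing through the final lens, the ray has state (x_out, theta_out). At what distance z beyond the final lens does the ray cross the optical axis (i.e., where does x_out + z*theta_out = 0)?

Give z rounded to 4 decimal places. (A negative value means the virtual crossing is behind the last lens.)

Answer: -5.2883

Derivation:
Initial: x=3.0000 theta=0.0000
After 1 (propagate distance d=10): x=3.0000 theta=0.0000
After 2 (thin lens f=25): x=3.0000 theta=-0.1200
After 3 (propagate distance d=26): x=-0.1200 theta=-0.1200
After 4 (thin lens f=15): x=-0.1200 theta=-0.1120
After 5 (propagate distance d=5): x=-0.6800 theta=-0.1120
After 6 (thin lens f=-41): x=-0.6800 theta=-659/5125 (≈-0.1286)
z_focus = -x_out/theta_out = -(-0.6800)/(-659/5125) = -3485/659 ≈ -5.2883
Rounded to 4 decimal places: z = -5.2883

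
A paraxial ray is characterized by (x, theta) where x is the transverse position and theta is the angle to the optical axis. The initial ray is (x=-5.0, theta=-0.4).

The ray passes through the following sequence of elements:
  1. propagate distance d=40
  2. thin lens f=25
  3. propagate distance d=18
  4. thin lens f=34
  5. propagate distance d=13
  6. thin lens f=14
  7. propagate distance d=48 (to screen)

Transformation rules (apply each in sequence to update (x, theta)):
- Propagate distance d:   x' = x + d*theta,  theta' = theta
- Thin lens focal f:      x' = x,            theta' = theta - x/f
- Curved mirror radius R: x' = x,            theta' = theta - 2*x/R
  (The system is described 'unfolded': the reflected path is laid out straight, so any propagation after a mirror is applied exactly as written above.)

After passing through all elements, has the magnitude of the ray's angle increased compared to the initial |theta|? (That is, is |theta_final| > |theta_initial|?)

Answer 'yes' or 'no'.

Answer: yes

Derivation:
Initial: x=-5.0000 theta=-0.4000
After 1 (propagate distance d=40): x=-21.0000 theta=-0.4000
After 2 (thin lens f=25): x=-21.0000 theta=0.4400
After 3 (propagate distance d=18): x=-13.0800 theta=0.4400
After 4 (thin lens f=34): x=-13.0800 theta=701/850 (≈0.8247)
After 5 (propagate distance d=13): x=-401/170 (≈-2.3588) theta=701/850 (≈0.8247)
After 6 (thin lens f=14): x=-401/170 (≈-2.3588) theta=11819/11900 (≈0.9932)
After 7 (propagate distance d=48 (to screen)): x=269621/5950 (≈45.3145) theta=11819/11900 (≈0.9932)
|theta_initial|=0.4000 |theta_final|=11819/11900 (≈0.9932) -> increased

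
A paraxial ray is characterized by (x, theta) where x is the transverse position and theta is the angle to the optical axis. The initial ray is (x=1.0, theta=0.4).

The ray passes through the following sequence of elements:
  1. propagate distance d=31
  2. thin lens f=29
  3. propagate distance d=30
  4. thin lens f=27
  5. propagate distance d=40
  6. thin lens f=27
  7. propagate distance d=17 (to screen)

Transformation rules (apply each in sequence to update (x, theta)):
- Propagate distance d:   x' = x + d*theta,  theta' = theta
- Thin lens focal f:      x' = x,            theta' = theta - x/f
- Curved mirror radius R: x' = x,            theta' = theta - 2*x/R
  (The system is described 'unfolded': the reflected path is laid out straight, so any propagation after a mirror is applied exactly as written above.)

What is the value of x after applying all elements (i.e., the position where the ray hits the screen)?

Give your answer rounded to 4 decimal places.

Initial: x=1.0000 theta=0.4000
After 1 (propagate distance d=31): x=13.4000 theta=0.4000
After 2 (thin lens f=29): x=13.4000 theta=-9/145 (≈-0.0621)
After 3 (propagate distance d=30): x=1673/145 (≈11.5379) theta=-9/145 (≈-0.0621)
After 4 (thin lens f=27): x=1673/145 (≈11.5379) theta=-1916/3915 (≈-0.4894)
After 5 (propagate distance d=40): x=-31469/3915 (≈-8.0381) theta=-1916/3915 (≈-0.4894)
After 6 (thin lens f=27): x=-31469/3915 (≈-8.0381) theta=-20263/105705 (≈-0.1917)
After 7 (propagate distance d=17 (to screen)): x=-1194134/105705 (≈-11.2969) theta=-20263/105705 (≈-0.1917)
Rounded to 4 decimal places: x = -11.2969

Answer: -11.2969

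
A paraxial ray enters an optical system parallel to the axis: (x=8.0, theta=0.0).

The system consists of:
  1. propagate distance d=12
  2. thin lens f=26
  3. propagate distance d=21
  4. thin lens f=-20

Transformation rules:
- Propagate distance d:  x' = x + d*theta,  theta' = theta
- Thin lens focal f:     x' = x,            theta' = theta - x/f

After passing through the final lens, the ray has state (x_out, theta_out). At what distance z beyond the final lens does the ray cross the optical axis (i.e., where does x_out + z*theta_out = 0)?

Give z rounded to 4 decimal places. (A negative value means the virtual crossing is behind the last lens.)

Initial: x=8.0000 theta=0.0000
After 1 (propagate distance d=12): x=8.0000 theta=0.0000
After 2 (thin lens f=26): x=8.0000 theta=-4/13 (≈-0.3077)
After 3 (propagate distance d=21): x=20/13 (≈1.5385) theta=-4/13 (≈-0.3077)
After 4 (thin lens f=-20): x=20/13 (≈1.5385) theta=-3/13 (≈-0.2308)
z_focus = -x_out/theta_out = -(20/13)/(-3/13) = 20/3 ≈ 6.6667
Rounded to 4 decimal places: z = 6.6667

Answer: 6.6667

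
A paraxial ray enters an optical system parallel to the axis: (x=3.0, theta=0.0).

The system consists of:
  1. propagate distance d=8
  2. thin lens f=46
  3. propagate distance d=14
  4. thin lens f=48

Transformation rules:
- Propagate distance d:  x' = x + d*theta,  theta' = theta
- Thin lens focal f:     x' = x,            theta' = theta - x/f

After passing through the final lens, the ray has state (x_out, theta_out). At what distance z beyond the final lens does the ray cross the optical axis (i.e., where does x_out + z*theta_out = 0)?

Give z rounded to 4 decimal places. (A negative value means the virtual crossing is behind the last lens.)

Answer: 19.2000

Derivation:
Initial: x=3.0000 theta=0.0000
After 1 (propagate distance d=8): x=3.0000 theta=0.0000
After 2 (thin lens f=46): x=3.0000 theta=-3/46 (≈-0.0652)
After 3 (propagate distance d=14): x=48/23 (≈2.0870) theta=-3/46 (≈-0.0652)
After 4 (thin lens f=48): x=48/23 (≈2.0870) theta=-5/46 (≈-0.1087)
z_focus = -x_out/theta_out = -(48/23)/(-5/46) = 19.2000
Rounded to 4 decimal places: z = 19.2000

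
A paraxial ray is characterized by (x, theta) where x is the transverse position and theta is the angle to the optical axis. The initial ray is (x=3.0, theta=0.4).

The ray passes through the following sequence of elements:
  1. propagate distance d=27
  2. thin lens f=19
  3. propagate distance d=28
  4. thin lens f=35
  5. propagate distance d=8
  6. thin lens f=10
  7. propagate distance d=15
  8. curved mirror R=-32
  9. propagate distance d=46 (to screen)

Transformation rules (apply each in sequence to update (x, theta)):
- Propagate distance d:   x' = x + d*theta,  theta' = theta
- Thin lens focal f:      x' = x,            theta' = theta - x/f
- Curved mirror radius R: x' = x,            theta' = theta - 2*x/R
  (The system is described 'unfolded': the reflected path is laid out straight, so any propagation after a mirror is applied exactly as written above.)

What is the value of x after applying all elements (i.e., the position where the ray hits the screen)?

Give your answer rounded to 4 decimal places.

Initial: x=3.0000 theta=0.4000
After 1 (propagate distance d=27): x=13.8000 theta=0.4000
After 2 (thin lens f=19): x=13.8000 theta=-31/95 (≈-0.3263)
After 3 (propagate distance d=28): x=443/95 (≈4.6632) theta=-31/95 (≈-0.3263)
After 4 (thin lens f=35): x=443/95 (≈4.6632) theta=-1528/3325 (≈-0.4595)
After 5 (propagate distance d=8): x=3281/3325 (≈0.9868) theta=-1528/3325 (≈-0.4595)
After 6 (thin lens f=10): x=3281/3325 (≈0.9868) theta=-18561/33250 (≈-0.5582)
After 7 (propagate distance d=15): x=-49121/6650 (≈-7.3866) theta=-18561/33250 (≈-0.5582)
After 8 (curved mirror R=-32): x=-49121/6650 (≈-7.3866) theta=-542581/532000 (≈-1.0199)
After 9 (propagate distance d=46 (to screen)): x=-14444203/266000 (≈-54.3015) theta=-542581/532000 (≈-1.0199)
Rounded to 4 decimal places: x = -54.3015

Answer: -54.3015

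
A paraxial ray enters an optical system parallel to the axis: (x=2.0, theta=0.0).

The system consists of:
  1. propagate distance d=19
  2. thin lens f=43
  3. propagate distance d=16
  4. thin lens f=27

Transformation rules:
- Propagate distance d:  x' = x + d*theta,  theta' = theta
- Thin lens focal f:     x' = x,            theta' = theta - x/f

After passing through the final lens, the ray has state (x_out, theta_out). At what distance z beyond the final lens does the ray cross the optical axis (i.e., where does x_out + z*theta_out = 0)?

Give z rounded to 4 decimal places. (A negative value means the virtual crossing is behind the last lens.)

Initial: x=2.0000 theta=0.0000
After 1 (propagate distance d=19): x=2.0000 theta=0.0000
After 2 (thin lens f=43): x=2.0000 theta=-2/43 (≈-0.0465)
After 3 (propagate distance d=16): x=54/43 (≈1.2558) theta=-2/43 (≈-0.0465)
After 4 (thin lens f=27): x=54/43 (≈1.2558) theta=-4/43 (≈-0.0930)
z_focus = -x_out/theta_out = -(54/43)/(-4/43) = 13.5000
Rounded to 4 decimal places: z = 13.5000

Answer: 13.5000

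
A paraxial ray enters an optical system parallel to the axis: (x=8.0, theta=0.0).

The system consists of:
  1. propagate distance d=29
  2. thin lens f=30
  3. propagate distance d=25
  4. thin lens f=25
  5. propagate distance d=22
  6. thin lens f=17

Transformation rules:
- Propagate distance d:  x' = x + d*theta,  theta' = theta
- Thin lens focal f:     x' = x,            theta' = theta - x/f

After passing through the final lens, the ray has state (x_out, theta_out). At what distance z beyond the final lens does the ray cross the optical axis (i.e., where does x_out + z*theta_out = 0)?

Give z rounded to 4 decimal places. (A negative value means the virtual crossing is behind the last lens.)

Initial: x=8.0000 theta=0.0000
After 1 (propagate distance d=29): x=8.0000 theta=0.0000
After 2 (thin lens f=30): x=8.0000 theta=-4/15 (≈-0.2667)
After 3 (propagate distance d=25): x=4/3 (≈1.3333) theta=-4/15 (≈-0.2667)
After 4 (thin lens f=25): x=4/3 (≈1.3333) theta=-0.3200
After 5 (propagate distance d=22): x=-428/75 (≈-5.7067) theta=-0.3200
After 6 (thin lens f=17): x=-428/75 (≈-5.7067) theta=4/255 (≈0.0157)
z_focus = -x_out/theta_out = -(-428/75)/(4/255) = 363.8000
Rounded to 4 decimal places: z = 363.8000

Answer: 363.8000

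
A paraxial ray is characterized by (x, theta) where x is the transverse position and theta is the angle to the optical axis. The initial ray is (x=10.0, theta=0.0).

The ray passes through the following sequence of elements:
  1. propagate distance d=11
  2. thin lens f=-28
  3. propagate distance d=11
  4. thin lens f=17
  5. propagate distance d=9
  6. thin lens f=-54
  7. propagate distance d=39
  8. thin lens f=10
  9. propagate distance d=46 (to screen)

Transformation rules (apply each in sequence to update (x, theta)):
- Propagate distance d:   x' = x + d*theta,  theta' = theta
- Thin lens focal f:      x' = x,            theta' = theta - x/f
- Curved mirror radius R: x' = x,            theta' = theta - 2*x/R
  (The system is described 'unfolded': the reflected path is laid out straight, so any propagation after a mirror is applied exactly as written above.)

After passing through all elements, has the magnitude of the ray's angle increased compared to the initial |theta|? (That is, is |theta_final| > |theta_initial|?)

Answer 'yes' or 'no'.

Initial: x=10.0000 theta=0.0000
After 1 (propagate distance d=11): x=10.0000 theta=0.0000
After 2 (thin lens f=-28): x=10.0000 theta=5/14 (≈0.3571)
After 3 (propagate distance d=11): x=195/14 (≈13.9286) theta=5/14 (≈0.3571)
After 4 (thin lens f=17): x=195/14 (≈13.9286) theta=-55/119 (≈-0.4622)
After 5 (propagate distance d=9): x=2325/238 (≈9.7689) theta=-55/119 (≈-0.4622)
After 6 (thin lens f=-54): x=2325/238 (≈9.7689) theta=-1205/4284 (≈-0.2813)
After 7 (propagate distance d=39): x=-245/204 (≈-1.2010) theta=-1205/4284 (≈-0.2813)
After 8 (thin lens f=10): x=-245/204 (≈-1.2010) theta=-1381/8568 (≈-0.1612)
After 9 (propagate distance d=46 (to screen)): x=-9227/1071 (≈-8.6153) theta=-1381/8568 (≈-0.1612)
|theta_initial|=0.0000 |theta_final|=1381/8568 (≈0.1612) -> increased

Answer: yes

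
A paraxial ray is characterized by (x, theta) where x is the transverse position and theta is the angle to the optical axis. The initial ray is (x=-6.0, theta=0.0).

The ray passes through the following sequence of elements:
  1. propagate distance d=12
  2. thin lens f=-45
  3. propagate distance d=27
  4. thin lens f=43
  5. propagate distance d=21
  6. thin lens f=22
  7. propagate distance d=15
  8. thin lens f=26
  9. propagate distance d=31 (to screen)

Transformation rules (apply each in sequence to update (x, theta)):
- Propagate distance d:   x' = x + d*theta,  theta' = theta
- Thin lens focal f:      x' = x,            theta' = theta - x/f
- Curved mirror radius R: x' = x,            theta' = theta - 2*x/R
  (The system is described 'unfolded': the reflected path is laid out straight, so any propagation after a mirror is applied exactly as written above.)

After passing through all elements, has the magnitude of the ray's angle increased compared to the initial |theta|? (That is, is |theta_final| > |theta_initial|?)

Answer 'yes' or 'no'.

Initial: x=-6.0000 theta=0.0000
After 1 (propagate distance d=12): x=-6.0000 theta=0.0000
After 2 (thin lens f=-45): x=-6.0000 theta=-2/15 (≈-0.1333)
After 3 (propagate distance d=27): x=-9.6000 theta=-2/15 (≈-0.1333)
After 4 (thin lens f=43): x=-9.6000 theta=58/645 (≈0.0899)
After 5 (propagate distance d=21): x=-1658/215 (≈-7.7116) theta=58/645 (≈0.0899)
After 6 (thin lens f=22): x=-1658/215 (≈-7.7116) theta=625/1419 (≈0.4405)
After 7 (propagate distance d=15): x=-2613/2365 (≈-1.1049) theta=625/1419 (≈0.4405)
After 8 (thin lens f=26): x=-2613/2365 (≈-1.1049) theta=623/1290 (≈0.4829)
After 9 (propagate distance d=31 (to screen)): x=39353/2838 (≈13.8665) theta=623/1290 (≈0.4829)
|theta_initial|=0.0000 |theta_final|=623/1290 (≈0.4829) -> increased

Answer: yes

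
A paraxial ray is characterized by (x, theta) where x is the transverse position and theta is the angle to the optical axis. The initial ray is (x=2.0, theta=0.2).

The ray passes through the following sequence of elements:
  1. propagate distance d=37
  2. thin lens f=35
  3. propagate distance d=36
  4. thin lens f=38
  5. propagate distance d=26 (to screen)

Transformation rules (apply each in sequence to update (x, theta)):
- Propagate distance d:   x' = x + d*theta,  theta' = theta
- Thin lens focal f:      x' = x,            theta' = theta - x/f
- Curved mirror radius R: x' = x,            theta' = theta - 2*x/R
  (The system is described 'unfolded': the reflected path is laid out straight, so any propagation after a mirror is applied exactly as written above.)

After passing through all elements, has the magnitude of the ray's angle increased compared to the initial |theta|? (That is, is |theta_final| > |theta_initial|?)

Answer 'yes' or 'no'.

Initial: x=2.0000 theta=0.2000
After 1 (propagate distance d=37): x=9.4000 theta=0.2000
After 2 (thin lens f=35): x=9.4000 theta=-12/175 (≈-0.0686)
After 3 (propagate distance d=36): x=1213/175 (≈6.9314) theta=-12/175 (≈-0.0686)
After 4 (thin lens f=38): x=1213/175 (≈6.9314) theta=-1669/6650 (≈-0.2510)
After 5 (propagate distance d=26 (to screen)): x=54/133 (≈0.4060) theta=-1669/6650 (≈-0.2510)
|theta_initial|=0.2000 |theta_final|=1669/6650 (≈0.2510) -> increased

Answer: yes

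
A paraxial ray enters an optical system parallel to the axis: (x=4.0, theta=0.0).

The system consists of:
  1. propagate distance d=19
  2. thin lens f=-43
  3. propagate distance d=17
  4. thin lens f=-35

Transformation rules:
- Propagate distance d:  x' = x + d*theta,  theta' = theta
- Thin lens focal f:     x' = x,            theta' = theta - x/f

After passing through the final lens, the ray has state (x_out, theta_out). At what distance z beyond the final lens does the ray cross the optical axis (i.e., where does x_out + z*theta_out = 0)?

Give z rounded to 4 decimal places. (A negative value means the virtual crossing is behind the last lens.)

Initial: x=4.0000 theta=0.0000
After 1 (propagate distance d=19): x=4.0000 theta=0.0000
After 2 (thin lens f=-43): x=4.0000 theta=4/43 (≈0.0930)
After 3 (propagate distance d=17): x=240/43 (≈5.5814) theta=4/43 (≈0.0930)
After 4 (thin lens f=-35): x=240/43 (≈5.5814) theta=76/301 (≈0.2525)
z_focus = -x_out/theta_out = -(240/43)/(76/301) = -420/19 ≈ -22.1053
Rounded to 4 decimal places: z = -22.1053

Answer: -22.1053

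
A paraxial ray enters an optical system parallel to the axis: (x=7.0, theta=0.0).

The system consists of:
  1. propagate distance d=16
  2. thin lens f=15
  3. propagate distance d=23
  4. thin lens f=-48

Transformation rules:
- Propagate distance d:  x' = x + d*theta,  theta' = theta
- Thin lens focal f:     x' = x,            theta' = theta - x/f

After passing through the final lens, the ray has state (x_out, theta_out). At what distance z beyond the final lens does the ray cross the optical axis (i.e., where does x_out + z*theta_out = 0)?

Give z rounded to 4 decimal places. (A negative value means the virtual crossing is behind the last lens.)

Answer: -6.8571

Derivation:
Initial: x=7.0000 theta=0.0000
After 1 (propagate distance d=16): x=7.0000 theta=0.0000
After 2 (thin lens f=15): x=7.0000 theta=-7/15 (≈-0.4667)
After 3 (propagate distance d=23): x=-56/15 (≈-3.7333) theta=-7/15 (≈-0.4667)
After 4 (thin lens f=-48): x=-56/15 (≈-3.7333) theta=-49/90 (≈-0.5444)
z_focus = -x_out/theta_out = -(-56/15)/(-49/90) = -48/7 ≈ -6.8571
Rounded to 4 decimal places: z = -6.8571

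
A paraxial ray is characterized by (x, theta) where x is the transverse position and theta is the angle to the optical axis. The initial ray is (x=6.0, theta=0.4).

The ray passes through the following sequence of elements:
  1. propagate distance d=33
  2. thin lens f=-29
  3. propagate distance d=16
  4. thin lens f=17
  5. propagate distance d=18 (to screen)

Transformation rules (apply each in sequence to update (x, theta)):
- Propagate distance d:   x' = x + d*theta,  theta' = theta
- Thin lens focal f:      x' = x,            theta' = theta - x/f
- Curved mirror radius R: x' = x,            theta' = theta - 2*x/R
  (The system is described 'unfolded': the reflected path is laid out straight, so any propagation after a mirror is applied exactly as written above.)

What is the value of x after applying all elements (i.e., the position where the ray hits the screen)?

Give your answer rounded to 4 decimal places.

Initial: x=6.0000 theta=0.4000
After 1 (propagate distance d=33): x=19.2000 theta=0.4000
After 2 (thin lens f=-29): x=19.2000 theta=154/145 (≈1.0621)
After 3 (propagate distance d=16): x=5248/145 (≈36.1931) theta=154/145 (≈1.0621)
After 4 (thin lens f=17): x=5248/145 (≈36.1931) theta=-526/493 (≈-1.0669)
After 5 (propagate distance d=18 (to screen)): x=1444/85 (≈16.9882) theta=-526/493 (≈-1.0669)
Rounded to 4 decimal places: x = 16.9882

Answer: 16.9882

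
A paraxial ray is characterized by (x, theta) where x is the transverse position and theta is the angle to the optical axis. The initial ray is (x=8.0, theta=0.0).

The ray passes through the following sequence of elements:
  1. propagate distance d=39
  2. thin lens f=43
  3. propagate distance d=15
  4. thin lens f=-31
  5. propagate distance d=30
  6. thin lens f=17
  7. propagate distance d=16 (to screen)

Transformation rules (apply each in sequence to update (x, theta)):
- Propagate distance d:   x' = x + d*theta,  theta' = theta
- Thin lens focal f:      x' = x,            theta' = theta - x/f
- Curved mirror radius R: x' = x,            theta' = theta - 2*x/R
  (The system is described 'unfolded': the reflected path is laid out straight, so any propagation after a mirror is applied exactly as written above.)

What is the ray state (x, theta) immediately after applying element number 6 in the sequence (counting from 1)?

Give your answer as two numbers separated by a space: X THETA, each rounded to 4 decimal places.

Initial: x=8.0000 theta=0.0000
After 1 (propagate distance d=39): x=8.0000 theta=0.0000
After 2 (thin lens f=43): x=8.0000 theta=-8/43 (≈-0.1860)
After 3 (propagate distance d=15): x=224/43 (≈5.2093) theta=-8/43 (≈-0.1860)
After 4 (thin lens f=-31): x=224/43 (≈5.2093) theta=-24/1333 (≈-0.0180)
After 5 (propagate distance d=30): x=6224/1333 (≈4.6692) theta=-24/1333 (≈-0.0180)
After 6 (thin lens f=17): x=6224/1333 (≈4.6692) theta=-6632/22661 (≈-0.2927)
Rounded to 4 decimal places: x = 4.6692, theta = -0.2927

Answer: 4.6692 -0.2927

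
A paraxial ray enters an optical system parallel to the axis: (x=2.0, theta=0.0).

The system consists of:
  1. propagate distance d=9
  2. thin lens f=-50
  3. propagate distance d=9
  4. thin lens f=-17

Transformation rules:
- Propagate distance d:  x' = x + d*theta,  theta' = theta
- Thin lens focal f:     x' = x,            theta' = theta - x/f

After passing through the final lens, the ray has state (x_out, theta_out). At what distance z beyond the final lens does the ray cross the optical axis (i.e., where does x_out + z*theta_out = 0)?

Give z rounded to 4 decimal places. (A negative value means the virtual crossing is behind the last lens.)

Initial: x=2.0000 theta=0.0000
After 1 (propagate distance d=9): x=2.0000 theta=0.0000
After 2 (thin lens f=-50): x=2.0000 theta=0.0400
After 3 (propagate distance d=9): x=2.3600 theta=0.0400
After 4 (thin lens f=-17): x=2.3600 theta=76/425 (≈0.1788)
z_focus = -x_out/theta_out = -(2.3600)/(76/425) = -1003/76 ≈ -13.1974
Rounded to 4 decimal places: z = -13.1974

Answer: -13.1974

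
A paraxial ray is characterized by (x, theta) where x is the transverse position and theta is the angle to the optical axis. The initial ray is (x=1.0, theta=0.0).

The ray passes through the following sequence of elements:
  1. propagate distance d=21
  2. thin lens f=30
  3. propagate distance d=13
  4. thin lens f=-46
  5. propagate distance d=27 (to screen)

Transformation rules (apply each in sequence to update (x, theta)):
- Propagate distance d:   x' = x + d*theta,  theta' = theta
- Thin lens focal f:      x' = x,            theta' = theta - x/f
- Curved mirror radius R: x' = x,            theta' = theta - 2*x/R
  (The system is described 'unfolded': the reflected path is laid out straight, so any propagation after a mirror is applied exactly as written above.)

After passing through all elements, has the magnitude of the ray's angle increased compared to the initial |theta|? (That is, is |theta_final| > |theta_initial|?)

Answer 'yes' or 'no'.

Initial: x=1.0000 theta=0.0000
After 1 (propagate distance d=21): x=1.0000 theta=0.0000
After 2 (thin lens f=30): x=1.0000 theta=-1/30 (≈-0.0333)
After 3 (propagate distance d=13): x=17/30 (≈0.5667) theta=-1/30 (≈-0.0333)
After 4 (thin lens f=-46): x=17/30 (≈0.5667) theta=-29/1380 (≈-0.0210)
After 5 (propagate distance d=27 (to screen)): x=-1/1380 (≈-0.0007) theta=-29/1380 (≈-0.0210)
|theta_initial|=0.0000 |theta_final|=29/1380 (≈0.0210) -> increased

Answer: yes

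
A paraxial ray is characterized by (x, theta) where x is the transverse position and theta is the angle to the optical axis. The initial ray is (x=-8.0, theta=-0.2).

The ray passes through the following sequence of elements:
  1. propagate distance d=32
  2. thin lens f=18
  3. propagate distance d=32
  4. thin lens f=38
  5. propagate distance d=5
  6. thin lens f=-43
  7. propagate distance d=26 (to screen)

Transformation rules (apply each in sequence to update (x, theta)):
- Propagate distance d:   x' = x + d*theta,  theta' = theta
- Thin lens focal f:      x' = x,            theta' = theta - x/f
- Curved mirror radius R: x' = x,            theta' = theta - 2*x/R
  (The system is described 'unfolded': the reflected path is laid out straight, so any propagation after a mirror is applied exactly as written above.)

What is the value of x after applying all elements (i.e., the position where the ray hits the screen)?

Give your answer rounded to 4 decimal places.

Initial: x=-8.0000 theta=-0.2000
After 1 (propagate distance d=32): x=-14.4000 theta=-0.2000
After 2 (thin lens f=18): x=-14.4000 theta=0.6000
After 3 (propagate distance d=32): x=4.8000 theta=0.6000
After 4 (thin lens f=38): x=4.8000 theta=9/19 (≈0.4737)
After 5 (propagate distance d=5): x=681/95 (≈7.1684) theta=9/19 (≈0.4737)
After 6 (thin lens f=-43): x=681/95 (≈7.1684) theta=2616/4085 (≈0.6404)
After 7 (propagate distance d=26 (to screen)): x=5121/215 (≈23.8186) theta=2616/4085 (≈0.6404)
Rounded to 4 decimal places: x = 23.8186

Answer: 23.8186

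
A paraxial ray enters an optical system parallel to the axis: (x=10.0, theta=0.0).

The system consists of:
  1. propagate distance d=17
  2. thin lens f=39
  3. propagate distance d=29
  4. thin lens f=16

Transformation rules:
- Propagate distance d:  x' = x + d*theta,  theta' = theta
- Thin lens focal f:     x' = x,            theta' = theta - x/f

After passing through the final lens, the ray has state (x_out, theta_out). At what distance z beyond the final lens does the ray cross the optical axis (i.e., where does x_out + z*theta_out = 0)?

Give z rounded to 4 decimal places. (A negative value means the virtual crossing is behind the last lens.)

Initial: x=10.0000 theta=0.0000
After 1 (propagate distance d=17): x=10.0000 theta=0.0000
After 2 (thin lens f=39): x=10.0000 theta=-10/39 (≈-0.2564)
After 3 (propagate distance d=29): x=100/39 (≈2.5641) theta=-10/39 (≈-0.2564)
After 4 (thin lens f=16): x=100/39 (≈2.5641) theta=-5/12 (≈-0.4167)
z_focus = -x_out/theta_out = -(100/39)/(-5/12) = 80/13 ≈ 6.1538
Rounded to 4 decimal places: z = 6.1538

Answer: 6.1538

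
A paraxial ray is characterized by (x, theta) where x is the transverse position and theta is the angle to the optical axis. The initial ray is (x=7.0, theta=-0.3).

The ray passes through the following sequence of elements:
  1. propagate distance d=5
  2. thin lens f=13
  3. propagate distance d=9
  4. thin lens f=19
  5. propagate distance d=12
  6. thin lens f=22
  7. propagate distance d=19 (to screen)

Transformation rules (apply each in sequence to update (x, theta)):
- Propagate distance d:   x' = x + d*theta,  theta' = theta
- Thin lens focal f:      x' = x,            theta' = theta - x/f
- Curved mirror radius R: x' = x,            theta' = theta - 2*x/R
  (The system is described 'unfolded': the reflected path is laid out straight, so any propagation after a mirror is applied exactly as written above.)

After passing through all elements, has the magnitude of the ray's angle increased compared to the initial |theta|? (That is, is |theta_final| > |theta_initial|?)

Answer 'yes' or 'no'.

Initial: x=7.0000 theta=-0.3000
After 1 (propagate distance d=5): x=5.5000 theta=-0.3000
After 2 (thin lens f=13): x=5.5000 theta=-47/65 (≈-0.7231)
After 3 (propagate distance d=9): x=-131/130 (≈-1.0077) theta=-47/65 (≈-0.7231)
After 4 (thin lens f=19): x=-131/130 (≈-1.0077) theta=-331/494 (≈-0.6700)
After 5 (propagate distance d=12): x=-22349/2470 (≈-9.0482) theta=-331/494 (≈-0.6700)
After 6 (thin lens f=22): x=-22349/2470 (≈-9.0482) theta=-14061/54340 (≈-0.2588)
After 7 (propagate distance d=19 (to screen)): x=-758837/54340 (≈-13.9646) theta=-14061/54340 (≈-0.2588)
|theta_initial|=0.3000 |theta_final|=14061/54340 (≈0.2588) -> not increased

Answer: no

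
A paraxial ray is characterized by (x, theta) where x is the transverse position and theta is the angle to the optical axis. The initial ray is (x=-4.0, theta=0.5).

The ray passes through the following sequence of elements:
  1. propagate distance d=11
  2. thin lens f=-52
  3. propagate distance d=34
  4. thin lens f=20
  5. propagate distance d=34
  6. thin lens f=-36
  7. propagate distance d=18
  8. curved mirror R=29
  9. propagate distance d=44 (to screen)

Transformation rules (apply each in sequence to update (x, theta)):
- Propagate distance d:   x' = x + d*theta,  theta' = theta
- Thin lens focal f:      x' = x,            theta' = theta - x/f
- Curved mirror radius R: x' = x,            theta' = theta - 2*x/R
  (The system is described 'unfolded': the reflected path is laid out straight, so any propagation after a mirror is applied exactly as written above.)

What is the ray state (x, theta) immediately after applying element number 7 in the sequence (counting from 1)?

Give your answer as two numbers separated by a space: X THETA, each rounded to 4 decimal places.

Initial: x=-4.0000 theta=0.5000
After 1 (propagate distance d=11): x=1.5000 theta=0.5000
After 2 (thin lens f=-52): x=1.5000 theta=55/104 (≈0.5288)
After 3 (propagate distance d=34): x=1013/52 (≈19.4808) theta=55/104 (≈0.5288)
After 4 (thin lens f=20): x=1013/52 (≈19.4808) theta=-463/1040 (≈-0.4452)
After 5 (propagate distance d=34): x=2259/520 (≈4.3442) theta=-463/1040 (≈-0.4452)
After 6 (thin lens f=-36): x=2259/520 (≈4.3442) theta=-135/416 (≈-0.3245)
After 7 (propagate distance d=18): x=-1557/1040 (≈-1.4971) theta=-135/416 (≈-0.3245)
Rounded to 4 decimal places: x = -1.4971, theta = -0.3245

Answer: -1.4971 -0.3245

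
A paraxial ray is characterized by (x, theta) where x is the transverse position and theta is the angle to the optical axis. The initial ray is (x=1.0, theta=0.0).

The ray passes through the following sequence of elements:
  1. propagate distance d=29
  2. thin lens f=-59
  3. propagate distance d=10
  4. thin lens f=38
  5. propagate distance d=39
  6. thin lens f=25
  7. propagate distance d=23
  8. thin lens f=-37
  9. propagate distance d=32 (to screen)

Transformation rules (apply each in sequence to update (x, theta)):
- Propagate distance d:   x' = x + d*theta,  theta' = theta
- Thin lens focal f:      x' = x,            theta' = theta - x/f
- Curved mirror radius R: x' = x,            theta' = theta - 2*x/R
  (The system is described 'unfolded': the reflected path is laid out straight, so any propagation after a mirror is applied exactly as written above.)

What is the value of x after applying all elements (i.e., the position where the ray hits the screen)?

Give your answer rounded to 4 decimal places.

Initial: x=1.0000 theta=0.0000
After 1 (propagate distance d=29): x=1.0000 theta=0.0000
After 2 (thin lens f=-59): x=1.0000 theta=1/59 (≈0.0169)
After 3 (propagate distance d=10): x=69/59 (≈1.1695) theta=1/59 (≈0.0169)
After 4 (thin lens f=38): x=69/59 (≈1.1695) theta=-31/2242 (≈-0.0138)
After 5 (propagate distance d=39): x=1413/2242 (≈0.6302) theta=-31/2242 (≈-0.0138)
After 6 (thin lens f=25): x=1413/2242 (≈0.6302) theta=-1094/28025 (≈-0.0390)
After 7 (propagate distance d=23): x=-14999/56050 (≈-0.2676) theta=-1094/28025 (≈-0.0390)
After 8 (thin lens f=-37): x=-14999/56050 (≈-0.2676) theta=-19191/414770 (≈-0.0463)
After 9 (propagate distance d=32 (to screen)): x=-190817/109150 (≈-1.7482) theta=-19191/414770 (≈-0.0463)
Rounded to 4 decimal places: x = -1.7482

Answer: -1.7482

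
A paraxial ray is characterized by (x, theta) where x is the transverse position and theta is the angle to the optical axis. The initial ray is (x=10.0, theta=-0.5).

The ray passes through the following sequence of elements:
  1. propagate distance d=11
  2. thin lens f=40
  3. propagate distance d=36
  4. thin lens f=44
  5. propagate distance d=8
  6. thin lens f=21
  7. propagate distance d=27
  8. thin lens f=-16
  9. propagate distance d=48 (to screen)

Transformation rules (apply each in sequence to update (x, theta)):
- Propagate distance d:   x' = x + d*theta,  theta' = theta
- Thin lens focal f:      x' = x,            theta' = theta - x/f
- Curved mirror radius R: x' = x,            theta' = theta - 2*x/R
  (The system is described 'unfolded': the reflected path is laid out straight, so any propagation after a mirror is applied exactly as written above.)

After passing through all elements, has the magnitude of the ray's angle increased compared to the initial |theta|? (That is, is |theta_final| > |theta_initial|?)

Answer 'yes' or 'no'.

Answer: yes

Derivation:
Initial: x=10.0000 theta=-0.5000
After 1 (propagate distance d=11): x=4.5000 theta=-0.5000
After 2 (thin lens f=40): x=4.5000 theta=-0.6125
After 3 (propagate distance d=36): x=-17.5500 theta=-0.6125
After 4 (thin lens f=44): x=-17.5500 theta=-47/220 (≈-0.2136)
After 5 (propagate distance d=8): x=-4237/220 (≈-19.2591) theta=-47/220 (≈-0.2136)
After 6 (thin lens f=21): x=-4237/220 (≈-19.2591) theta=325/462 (≈0.7035)
After 7 (propagate distance d=27): x=-409/1540 (≈-0.2656) theta=325/462 (≈0.7035)
After 8 (thin lens f=-16): x=-409/1540 (≈-0.2656) theta=50773/73920 (≈0.6869)
After 9 (propagate distance d=48 (to screen)): x=12591/385 (≈32.7039) theta=50773/73920 (≈0.6869)
|theta_initial|=0.5000 |theta_final|=50773/73920 (≈0.6869) -> increased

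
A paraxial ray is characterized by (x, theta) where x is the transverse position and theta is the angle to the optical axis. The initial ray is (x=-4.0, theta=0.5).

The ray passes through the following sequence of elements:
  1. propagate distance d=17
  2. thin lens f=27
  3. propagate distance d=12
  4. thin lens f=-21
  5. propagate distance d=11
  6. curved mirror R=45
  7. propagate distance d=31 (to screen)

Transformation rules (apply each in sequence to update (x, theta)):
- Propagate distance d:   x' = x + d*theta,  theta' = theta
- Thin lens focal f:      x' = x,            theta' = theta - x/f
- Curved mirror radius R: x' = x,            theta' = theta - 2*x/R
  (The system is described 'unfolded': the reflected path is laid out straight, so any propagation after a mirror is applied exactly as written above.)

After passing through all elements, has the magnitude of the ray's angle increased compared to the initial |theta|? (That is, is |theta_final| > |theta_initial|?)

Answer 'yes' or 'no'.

Answer: no

Derivation:
Initial: x=-4.0000 theta=0.5000
After 1 (propagate distance d=17): x=4.5000 theta=0.5000
After 2 (thin lens f=27): x=4.5000 theta=1/3 (≈0.3333)
After 3 (propagate distance d=12): x=8.5000 theta=1/3 (≈0.3333)
After 4 (thin lens f=-21): x=8.5000 theta=31/42 (≈0.7381)
After 5 (propagate distance d=11): x=349/21 (≈16.6190) theta=31/42 (≈0.7381)
After 6 (curved mirror R=45): x=349/21 (≈16.6190) theta=-1/1890 (≈-0.0005)
After 7 (propagate distance d=31 (to screen)): x=31379/1890 (≈16.6026) theta=-1/1890 (≈-0.0005)
|theta_initial|=0.5000 |theta_final|=1/1890 (≈0.0005) -> not increased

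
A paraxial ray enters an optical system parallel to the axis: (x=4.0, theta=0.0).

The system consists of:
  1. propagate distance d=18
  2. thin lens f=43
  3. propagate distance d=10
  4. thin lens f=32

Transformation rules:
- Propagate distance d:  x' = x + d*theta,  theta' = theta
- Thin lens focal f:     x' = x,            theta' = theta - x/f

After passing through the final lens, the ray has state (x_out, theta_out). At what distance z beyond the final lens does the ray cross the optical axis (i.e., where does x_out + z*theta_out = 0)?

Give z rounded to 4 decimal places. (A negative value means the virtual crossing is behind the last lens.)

Initial: x=4.0000 theta=0.0000
After 1 (propagate distance d=18): x=4.0000 theta=0.0000
After 2 (thin lens f=43): x=4.0000 theta=-4/43 (≈-0.0930)
After 3 (propagate distance d=10): x=132/43 (≈3.0698) theta=-4/43 (≈-0.0930)
After 4 (thin lens f=32): x=132/43 (≈3.0698) theta=-65/344 (≈-0.1890)
z_focus = -x_out/theta_out = -(132/43)/(-65/344) = 1056/65 ≈ 16.2462
Rounded to 4 decimal places: z = 16.2462

Answer: 16.2462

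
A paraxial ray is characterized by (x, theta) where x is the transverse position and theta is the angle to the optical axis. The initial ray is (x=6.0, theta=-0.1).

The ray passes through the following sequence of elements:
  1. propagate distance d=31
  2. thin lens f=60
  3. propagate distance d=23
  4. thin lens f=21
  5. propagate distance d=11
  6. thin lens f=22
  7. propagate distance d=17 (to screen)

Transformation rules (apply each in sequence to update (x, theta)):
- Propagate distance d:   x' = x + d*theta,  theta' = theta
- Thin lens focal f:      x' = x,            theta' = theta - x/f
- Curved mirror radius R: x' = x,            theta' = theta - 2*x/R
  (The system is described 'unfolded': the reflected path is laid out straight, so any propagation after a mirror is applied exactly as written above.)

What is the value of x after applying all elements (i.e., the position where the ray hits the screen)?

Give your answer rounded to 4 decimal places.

Initial: x=6.0000 theta=-0.1000
After 1 (propagate distance d=31): x=2.9000 theta=-0.1000
After 2 (thin lens f=60): x=2.9000 theta=-89/600 (≈-0.1483)
After 3 (propagate distance d=23): x=-307/600 (≈-0.5117) theta=-89/600 (≈-0.1483)
After 4 (thin lens f=21): x=-307/600 (≈-0.5117) theta=-781/6300 (≈-0.1240)
After 5 (propagate distance d=11): x=-23629/12600 (≈-1.8753) theta=-781/6300 (≈-0.1240)
After 6 (thin lens f=22): x=-23629/12600 (≈-1.8753) theta=-2147/55440 (≈-0.0387)
After 7 (propagate distance d=17 (to screen)): x=-78037/30800 (≈-2.5337) theta=-2147/55440 (≈-0.0387)
Rounded to 4 decimal places: x = -2.5337

Answer: -2.5337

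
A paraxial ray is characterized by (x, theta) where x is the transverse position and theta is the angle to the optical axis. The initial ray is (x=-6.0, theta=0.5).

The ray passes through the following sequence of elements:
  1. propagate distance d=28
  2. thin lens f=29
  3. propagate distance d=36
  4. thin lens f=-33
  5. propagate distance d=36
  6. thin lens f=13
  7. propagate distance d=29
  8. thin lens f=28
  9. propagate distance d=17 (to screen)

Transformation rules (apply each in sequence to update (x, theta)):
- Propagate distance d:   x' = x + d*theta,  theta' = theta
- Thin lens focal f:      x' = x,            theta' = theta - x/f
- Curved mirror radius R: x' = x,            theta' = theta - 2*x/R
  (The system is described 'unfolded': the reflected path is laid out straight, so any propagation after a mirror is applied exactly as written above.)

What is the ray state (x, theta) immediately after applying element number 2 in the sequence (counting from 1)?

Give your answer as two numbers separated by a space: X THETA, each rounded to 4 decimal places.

Initial: x=-6.0000 theta=0.5000
After 1 (propagate distance d=28): x=8.0000 theta=0.5000
After 2 (thin lens f=29): x=8.0000 theta=13/58 (≈0.2241)
Rounded to 4 decimal places: x = 8.0000, theta = 0.2241

Answer: 8.0000 0.2241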